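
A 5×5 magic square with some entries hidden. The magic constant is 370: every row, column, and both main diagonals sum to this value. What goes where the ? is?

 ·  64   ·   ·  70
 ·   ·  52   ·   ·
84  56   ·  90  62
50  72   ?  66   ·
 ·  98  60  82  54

94

The remaining cell in row 3 is (3,3) = 370 − 292 = 78.
Row 5: 98 + 60 + 82 + 54 + ? = 370, so (5,1) = 76.
From column 2, 370 − (64 + 56 + 72 + 98) gives (2,2) = 80.
Main diagonal must total 370; the given cells sum to 278, so (1,1) = 92.
Anti-diagonal must total 370; the given cells sum to 296, so (2,4) = 74.
Column 1 needs 370; the known cells sum to 302, so (2,1) = 68.
Using column 4: 74 + 90 + 66 + 82 + ? → (1,4) = 370 − 312 = 58.
Row 1 needs 370; the known cells sum to 284, so (1,3) = 86.
Row 2 needs 370; the known cells sum to 274, so (2,5) = 96.
Column 3: 86 + 52 + 78 + 60 + ? = 370, so (4,3) = 94.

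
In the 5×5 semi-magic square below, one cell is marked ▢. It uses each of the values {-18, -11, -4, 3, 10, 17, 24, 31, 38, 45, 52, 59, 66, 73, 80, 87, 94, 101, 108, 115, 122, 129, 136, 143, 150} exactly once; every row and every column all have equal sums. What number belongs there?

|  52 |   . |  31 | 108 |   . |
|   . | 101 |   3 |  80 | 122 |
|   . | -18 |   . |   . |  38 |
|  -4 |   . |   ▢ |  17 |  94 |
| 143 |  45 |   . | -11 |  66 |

The 25 entries sum to 1650, so each line sums to 1650/5 = 330.
Row 2: 101 + 3 + 80 + 122 + ? = 330, so (2,1) = 24.
The remaining cell in row 5 is (5,3) = 330 − 243 = 87.
Using column 1: 52 + 24 + (-4) + 143 + ? → (3,1) = 330 − 215 = 115.
Column 4 must total 330; the given cells sum to 194, so (3,4) = 136.
Using column 5: 122 + 38 + 94 + 66 + ? → (1,5) = 330 − 320 = 10.
Row 1: 52 + 31 + 108 + 10 + ? = 330, so (1,2) = 129.
From row 3, 330 − (115 + (-18) + 136 + 38) gives (3,3) = 59.
Column 2: 129 + 101 + (-18) + 45 + ? = 330, so (4,2) = 73.
Column 3 must total 330; the given cells sum to 180, so (4,3) = 150.

150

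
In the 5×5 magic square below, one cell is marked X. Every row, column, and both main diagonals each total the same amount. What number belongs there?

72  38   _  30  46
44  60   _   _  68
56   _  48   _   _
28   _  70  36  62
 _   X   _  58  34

66

Main diagonal is complete and sums to 250; that is the magic constant.
Row 1: 72 + 38 + 30 + 46 + ? = 250, so (1,3) = 64.
Using row 4: 28 + 70 + 36 + 62 + ? → (4,2) = 250 − 196 = 54.
From column 1, 250 − (72 + 44 + 56 + 28) gives (5,1) = 50.
Column 5 needs 250; the known cells sum to 210, so (3,5) = 40.
From anti-diagonal, 250 − (46 + 48 + 54 + 50) gives (2,4) = 52.
Using row 2: 44 + 60 + 52 + 68 + ? → (2,3) = 250 − 224 = 26.
Column 3 must total 250; the given cells sum to 208, so (5,3) = 42.
From column 4, 250 − (30 + 52 + 36 + 58) gives (3,4) = 74.
Row 3: 56 + 48 + 74 + 40 + ? = 250, so (3,2) = 32.
Row 5 needs 250; the known cells sum to 184, so (5,2) = 66.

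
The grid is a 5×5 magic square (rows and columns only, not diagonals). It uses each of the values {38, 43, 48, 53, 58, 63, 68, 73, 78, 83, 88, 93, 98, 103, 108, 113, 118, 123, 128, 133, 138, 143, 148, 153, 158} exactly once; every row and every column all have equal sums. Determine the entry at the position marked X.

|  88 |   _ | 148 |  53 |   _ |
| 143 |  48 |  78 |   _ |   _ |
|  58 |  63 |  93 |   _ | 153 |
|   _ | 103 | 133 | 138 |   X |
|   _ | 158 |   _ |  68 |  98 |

43

The 25 entries sum to 2450, so each line sums to 2450/5 = 490.
Row 3 needs 490; the known cells sum to 367, so (3,4) = 123.
Column 2 needs 490; the known cells sum to 372, so (1,2) = 118.
Using column 3: 148 + 78 + 93 + 133 + ? → (5,3) = 490 − 452 = 38.
Column 4: 53 + 123 + 138 + 68 + ? = 490, so (2,4) = 108.
Using row 1: 88 + 118 + 148 + 53 + ? → (1,5) = 490 − 407 = 83.
Using row 2: 143 + 48 + 78 + 108 + ? → (2,5) = 490 − 377 = 113.
Row 5: 158 + 38 + 68 + 98 + ? = 490, so (5,1) = 128.
Column 1 needs 490; the known cells sum to 417, so (4,1) = 73.
Column 5 needs 490; the known cells sum to 447, so (4,5) = 43.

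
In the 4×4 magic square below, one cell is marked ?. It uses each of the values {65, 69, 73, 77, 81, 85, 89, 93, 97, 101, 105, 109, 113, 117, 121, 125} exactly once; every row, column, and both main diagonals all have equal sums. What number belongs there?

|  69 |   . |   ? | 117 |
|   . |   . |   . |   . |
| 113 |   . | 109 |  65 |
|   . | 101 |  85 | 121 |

89

The 16 entries sum to 1520, so each line sums to 1520/4 = 380.
Row 3 must total 380; the given cells sum to 287, so (3,2) = 93.
From row 4, 380 − (101 + 85 + 121) gives (4,1) = 73.
Column 1 must total 380; the given cells sum to 255, so (2,1) = 125.
From column 4, 380 − (117 + 65 + 121) gives (2,4) = 77.
The remaining cell in main diagonal is (2,2) = 380 − 299 = 81.
Anti-diagonal must total 380; the given cells sum to 283, so (2,3) = 97.
Column 2: 81 + 93 + 101 + ? = 380, so (1,2) = 105.
The remaining cell in column 3 is (1,3) = 380 − 291 = 89.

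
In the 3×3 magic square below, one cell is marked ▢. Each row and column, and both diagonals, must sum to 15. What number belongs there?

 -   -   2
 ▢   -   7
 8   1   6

The remaining cell in anti-diagonal is (2,2) = 15 − 10 = 5.
Using row 2: 5 + 7 + ? → (2,1) = 15 − 12 = 3.

3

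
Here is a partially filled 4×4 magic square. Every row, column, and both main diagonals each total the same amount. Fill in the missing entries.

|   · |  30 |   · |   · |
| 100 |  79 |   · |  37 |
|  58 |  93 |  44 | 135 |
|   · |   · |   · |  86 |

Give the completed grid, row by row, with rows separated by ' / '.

121 30 107 72 / 100 79 114 37 / 58 93 44 135 / 51 128 65 86

Row 3 is already complete: 58 + 93 + 44 + 135 = 330, so that is the magic constant.
Row 2 must total 330; the given cells sum to 216, so (2,3) = 114.
Column 2 needs 330; the known cells sum to 202, so (4,2) = 128.
Column 4 needs 330; the known cells sum to 258, so (1,4) = 72.
Main diagonal: 79 + 44 + 86 + ? = 330, so (1,1) = 121.
Anti-diagonal must total 330; the given cells sum to 279, so (4,1) = 51.
The remaining cell in row 1 is (1,3) = 330 − 223 = 107.
The remaining cell in row 4 is (4,3) = 330 − 265 = 65.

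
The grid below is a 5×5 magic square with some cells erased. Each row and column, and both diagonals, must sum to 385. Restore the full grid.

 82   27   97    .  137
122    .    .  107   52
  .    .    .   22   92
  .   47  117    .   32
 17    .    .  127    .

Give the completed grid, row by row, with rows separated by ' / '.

82 27 97 42 137 / 122 67 37 107 52 / 62 132 77 22 92 / 102 47 117 87 32 / 17 112 57 127 72

Row 1 needs 385; the known cells sum to 343, so (1,4) = 42.
Column 4 needs 385; the known cells sum to 298, so (4,4) = 87.
Column 5: 137 + 52 + 92 + 32 + ? = 385, so (5,5) = 72.
Anti-diagonal must total 385; the given cells sum to 308, so (3,3) = 77.
Using row 4: 47 + 117 + 87 + 32 + ? → (4,1) = 385 − 283 = 102.
Column 1 needs 385; the known cells sum to 323, so (3,1) = 62.
Using main diagonal: 82 + 77 + 87 + 72 + ? → (2,2) = 385 − 318 = 67.
Using row 2: 122 + 67 + 107 + 52 + ? → (2,3) = 385 − 348 = 37.
Row 3 must total 385; the given cells sum to 253, so (3,2) = 132.
Column 2 must total 385; the given cells sum to 273, so (5,2) = 112.
Using column 3: 97 + 37 + 77 + 117 + ? → (5,3) = 385 − 328 = 57.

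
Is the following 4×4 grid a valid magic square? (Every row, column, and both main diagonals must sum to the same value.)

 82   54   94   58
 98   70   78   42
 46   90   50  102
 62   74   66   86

Row 1: 82 + 54 + 94 + 58 = 288.
Row 2: 98 + 70 + 78 + 42 = 288.
Row 3: 46 + 90 + 50 + 102 = 288.
Row 4: 62 + 74 + 66 + 86 = 288.
Column 1: 82 + 98 + 46 + 62 = 288.
Column 2: 54 + 70 + 90 + 74 = 288.
Column 3: 94 + 78 + 50 + 66 = 288.
Column 4: 58 + 42 + 102 + 86 = 288.
Main diagonal: 82 + 70 + 50 + 86 = 288.
Anti-diagonal: 58 + 78 + 90 + 62 = 288.
All lines sum to 288.

Yes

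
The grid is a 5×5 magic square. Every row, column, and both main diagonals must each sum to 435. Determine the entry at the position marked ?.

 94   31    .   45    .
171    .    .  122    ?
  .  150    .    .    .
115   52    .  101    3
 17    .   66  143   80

59

From row 4, 435 − (115 + 52 + 101 + 3) gives (4,3) = 164.
Row 5 must total 435; the given cells sum to 306, so (5,2) = 129.
The remaining cell in column 1 is (3,1) = 435 − 397 = 38.
From column 2, 435 − (31 + 150 + 52 + 129) gives (2,2) = 73.
Column 4 needs 435; the known cells sum to 411, so (3,4) = 24.
The remaining cell in main diagonal is (3,3) = 435 − 348 = 87.
Using anti-diagonal: 122 + 87 + 52 + 17 + ? → (1,5) = 435 − 278 = 157.
Row 1: 94 + 31 + 45 + 157 + ? = 435, so (1,3) = 108.
Using row 3: 38 + 150 + 87 + 24 + ? → (3,5) = 435 − 299 = 136.
Column 3 needs 435; the known cells sum to 425, so (2,3) = 10.
The remaining cell in column 5 is (2,5) = 435 − 376 = 59.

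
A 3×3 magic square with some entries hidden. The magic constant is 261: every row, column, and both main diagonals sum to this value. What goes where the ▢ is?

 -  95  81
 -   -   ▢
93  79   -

Row 1 must total 261; the given cells sum to 176, so (1,1) = 85.
Using row 3: 93 + 79 + ? → (3,3) = 261 − 172 = 89.
Column 1 must total 261; the given cells sum to 178, so (2,1) = 83.
From column 2, 261 − (95 + 79) gives (2,2) = 87.
Using column 3: 81 + 89 + ? → (2,3) = 261 − 170 = 91.

91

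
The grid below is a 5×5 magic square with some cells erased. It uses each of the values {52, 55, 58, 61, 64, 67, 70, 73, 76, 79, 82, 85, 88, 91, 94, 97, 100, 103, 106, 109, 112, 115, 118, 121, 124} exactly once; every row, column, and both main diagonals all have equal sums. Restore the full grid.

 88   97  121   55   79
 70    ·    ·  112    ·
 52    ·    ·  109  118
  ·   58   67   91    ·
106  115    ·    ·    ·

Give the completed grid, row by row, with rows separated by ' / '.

The 25 entries sum to 2200, so each line sums to 2200/5 = 440.
Column 1: 88 + 70 + 52 + 106 + ? = 440, so (4,1) = 124.
Using column 4: 55 + 112 + 109 + 91 + ? → (5,4) = 440 − 367 = 73.
From anti-diagonal, 440 − (79 + 112 + 58 + 106) gives (3,3) = 85.
From row 3, 440 − (52 + 85 + 109 + 118) gives (3,2) = 76.
Row 4 needs 440; the known cells sum to 340, so (4,5) = 100.
Using column 2: 97 + 76 + 58 + 115 + ? → (2,2) = 440 − 346 = 94.
The remaining cell in main diagonal is (5,5) = 440 − 358 = 82.
From row 5, 440 − (106 + 115 + 73 + 82) gives (5,3) = 64.
Column 3 must total 440; the given cells sum to 337, so (2,3) = 103.
The remaining cell in column 5 is (2,5) = 440 − 379 = 61.

88 97 121 55 79 / 70 94 103 112 61 / 52 76 85 109 118 / 124 58 67 91 100 / 106 115 64 73 82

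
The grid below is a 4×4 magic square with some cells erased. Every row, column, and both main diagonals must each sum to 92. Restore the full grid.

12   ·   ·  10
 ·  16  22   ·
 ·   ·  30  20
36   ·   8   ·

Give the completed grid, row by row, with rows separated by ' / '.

The remaining cell in column 3 is (1,3) = 92 − 60 = 32.
Main diagonal must total 92; the given cells sum to 58, so (4,4) = 34.
Anti-diagonal needs 92; the known cells sum to 68, so (3,2) = 24.
Using row 1: 12 + 32 + 10 + ? → (1,2) = 92 − 54 = 38.
From row 3, 92 − (24 + 30 + 20) gives (3,1) = 18.
Row 4 needs 92; the known cells sum to 78, so (4,2) = 14.
Column 1 needs 92; the known cells sum to 66, so (2,1) = 26.
From column 4, 92 − (10 + 20 + 34) gives (2,4) = 28.

12 38 32 10 / 26 16 22 28 / 18 24 30 20 / 36 14 8 34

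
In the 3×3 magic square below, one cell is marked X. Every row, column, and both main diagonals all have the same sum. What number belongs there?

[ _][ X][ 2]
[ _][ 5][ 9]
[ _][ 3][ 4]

Column 3 is complete and sums to 15; that is the magic constant.
Row 2: 5 + 9 + ? = 15, so (2,1) = 1.
Row 3: 3 + 4 + ? = 15, so (3,1) = 8.
The remaining cell in column 1 is (1,1) = 15 − 9 = 6.
From column 2, 15 − (5 + 3) gives (1,2) = 7.

7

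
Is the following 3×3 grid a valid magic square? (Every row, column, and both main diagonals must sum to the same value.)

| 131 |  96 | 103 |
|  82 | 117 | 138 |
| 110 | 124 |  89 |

Row 1: 131 + 96 + 103 = 330.
Row 2: 82 + 117 + 138 = 337.
Row 3: 110 + 124 + 89 = 323.
Column 1: 131 + 82 + 110 = 323.
Column 2: 96 + 117 + 124 = 337.
Column 3: 103 + 138 + 89 = 330.
Main diagonal: 131 + 117 + 89 = 337.
Anti-diagonal: 103 + 117 + 110 = 330.

No — row 2 sums to 337 but column 1 sums to 323.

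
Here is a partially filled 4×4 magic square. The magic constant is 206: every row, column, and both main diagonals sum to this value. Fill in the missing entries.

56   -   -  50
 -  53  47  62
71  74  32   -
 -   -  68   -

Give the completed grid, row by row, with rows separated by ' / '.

Using row 2: 53 + 47 + 62 + ? → (2,1) = 206 − 162 = 44.
The remaining cell in row 3 is (3,4) = 206 − 177 = 29.
The remaining cell in column 1 is (4,1) = 206 − 171 = 35.
Column 3: 47 + 32 + 68 + ? = 206, so (1,3) = 59.
Column 4 needs 206; the known cells sum to 141, so (4,4) = 65.
From row 1, 206 − (56 + 59 + 50) gives (1,2) = 41.
The remaining cell in row 4 is (4,2) = 206 − 168 = 38.

56 41 59 50 / 44 53 47 62 / 71 74 32 29 / 35 38 68 65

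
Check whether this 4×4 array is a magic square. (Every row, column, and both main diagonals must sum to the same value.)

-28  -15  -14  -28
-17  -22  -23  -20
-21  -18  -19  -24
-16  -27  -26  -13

Row 1: -28 + (-15) + (-14) + (-28) = -85.
Row 2: -17 + (-22) + (-23) + (-20) = -82.
Row 3: -21 + (-18) + (-19) + (-24) = -82.
Row 4: -16 + (-27) + (-26) + (-13) = -82.
Column 1: -28 + (-17) + (-21) + (-16) = -82.
Column 2: -15 + (-22) + (-18) + (-27) = -82.
Column 3: -14 + (-23) + (-19) + (-26) = -82.
Column 4: -28 + (-20) + (-24) + (-13) = -85.
Main diagonal: -28 + (-22) + (-19) + (-13) = -82.
Anti-diagonal: -28 + (-23) + (-18) + (-16) = -85.

No — row 2 sums to -82 but column 4 sums to -85.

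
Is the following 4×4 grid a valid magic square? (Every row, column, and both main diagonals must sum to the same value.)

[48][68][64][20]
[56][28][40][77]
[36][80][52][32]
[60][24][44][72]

Row 1: 48 + 68 + 64 + 20 = 200.
Row 2: 56 + 28 + 40 + 77 = 201.
Row 3: 36 + 80 + 52 + 32 = 200.
Row 4: 60 + 24 + 44 + 72 = 200.
Column 1: 48 + 56 + 36 + 60 = 200.
Column 2: 68 + 28 + 80 + 24 = 200.
Column 3: 64 + 40 + 52 + 44 = 200.
Column 4: 20 + 77 + 32 + 72 = 201.
Main diagonal: 48 + 28 + 52 + 72 = 200.
Anti-diagonal: 20 + 40 + 80 + 60 = 200.

No — column 4 sums to 201 but column 1 sums to 200.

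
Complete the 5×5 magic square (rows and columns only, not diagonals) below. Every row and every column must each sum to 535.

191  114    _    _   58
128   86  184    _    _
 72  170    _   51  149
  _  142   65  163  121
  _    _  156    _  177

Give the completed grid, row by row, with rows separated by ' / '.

191 114 37 135 58 / 128 86 184 107 30 / 72 170 93 51 149 / 44 142 65 163 121 / 100 23 156 79 177

Row 3: 72 + 170 + 51 + 149 + ? = 535, so (3,3) = 93.
The remaining cell in row 4 is (4,1) = 535 − 491 = 44.
From column 1, 535 − (191 + 128 + 72 + 44) gives (5,1) = 100.
Column 2 must total 535; the given cells sum to 512, so (5,2) = 23.
The remaining cell in column 3 is (1,3) = 535 − 498 = 37.
Column 5: 58 + 149 + 121 + 177 + ? = 535, so (2,5) = 30.
Row 1: 191 + 114 + 37 + 58 + ? = 535, so (1,4) = 135.
Row 2 must total 535; the given cells sum to 428, so (2,4) = 107.
From row 5, 535 − (100 + 23 + 156 + 177) gives (5,4) = 79.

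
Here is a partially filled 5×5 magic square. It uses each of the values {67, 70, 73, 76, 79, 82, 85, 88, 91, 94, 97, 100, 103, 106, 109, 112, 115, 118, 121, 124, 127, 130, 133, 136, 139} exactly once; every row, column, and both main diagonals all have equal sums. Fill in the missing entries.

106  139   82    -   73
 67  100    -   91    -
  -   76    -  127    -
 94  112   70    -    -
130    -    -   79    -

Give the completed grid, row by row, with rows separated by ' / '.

106 139 82 115 73 / 67 100 133 91 124 / 118 76 109 127 85 / 94 112 70 103 136 / 130 88 121 79 97

The 25 entries sum to 2575, so each line sums to 2575/5 = 515.
Row 1 must total 515; the given cells sum to 400, so (1,4) = 115.
From column 1, 515 − (106 + 67 + 94 + 130) gives (3,1) = 118.
From column 2, 515 − (139 + 100 + 76 + 112) gives (5,2) = 88.
Column 4: 115 + 91 + 127 + 79 + ? = 515, so (4,4) = 103.
Anti-diagonal: 73 + 91 + 112 + 130 + ? = 515, so (3,3) = 109.
Row 3 must total 515; the given cells sum to 430, so (3,5) = 85.
Row 4 needs 515; the known cells sum to 379, so (4,5) = 136.
Main diagonal: 106 + 100 + 109 + 103 + ? = 515, so (5,5) = 97.
Row 5 must total 515; the given cells sum to 394, so (5,3) = 121.
Column 3 must total 515; the given cells sum to 382, so (2,3) = 133.
The remaining cell in column 5 is (2,5) = 515 − 391 = 124.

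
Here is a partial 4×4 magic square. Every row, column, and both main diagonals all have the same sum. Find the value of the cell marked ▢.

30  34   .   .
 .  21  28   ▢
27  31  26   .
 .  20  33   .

Column 2 is complete and sums to 106; that is the magic constant.
Using row 3: 27 + 31 + 26 + ? → (3,4) = 106 − 84 = 22.
Column 3 needs 106; the known cells sum to 87, so (1,3) = 19.
The remaining cell in main diagonal is (4,4) = 106 − 77 = 29.
Row 1 must total 106; the given cells sum to 83, so (1,4) = 23.
Row 4 must total 106; the given cells sum to 82, so (4,1) = 24.
The remaining cell in column 1 is (2,1) = 106 − 81 = 25.
The remaining cell in column 4 is (2,4) = 106 − 74 = 32.

32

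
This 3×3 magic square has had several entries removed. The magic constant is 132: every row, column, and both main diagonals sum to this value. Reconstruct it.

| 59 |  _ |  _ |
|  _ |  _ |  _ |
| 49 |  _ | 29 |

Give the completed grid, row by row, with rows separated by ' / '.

59 34 39 / 24 44 64 / 49 54 29

Row 3 must total 132; the given cells sum to 78, so (3,2) = 54.
Column 1 must total 132; the given cells sum to 108, so (2,1) = 24.
The remaining cell in main diagonal is (2,2) = 132 − 88 = 44.
Anti-diagonal: 44 + 49 + ? = 132, so (1,3) = 39.
Row 1 needs 132; the known cells sum to 98, so (1,2) = 34.
Row 2 needs 132; the known cells sum to 68, so (2,3) = 64.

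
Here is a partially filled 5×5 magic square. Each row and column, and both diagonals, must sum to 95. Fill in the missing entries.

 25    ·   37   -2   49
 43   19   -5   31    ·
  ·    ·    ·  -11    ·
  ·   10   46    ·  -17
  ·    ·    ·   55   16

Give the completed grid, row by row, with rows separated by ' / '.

From row 1, 95 − (25 + 37 + (-2) + 49) gives (1,2) = -14.
Using row 2: 43 + 19 + (-5) + 31 + ? → (2,5) = 95 − 88 = 7.
From column 4, 95 − (-2 + 31 + (-11) + 55) gives (4,4) = 22.
Column 5: 49 + 7 + (-17) + 16 + ? = 95, so (3,5) = 40.
Main diagonal: 25 + 19 + 22 + 16 + ? = 95, so (3,3) = 13.
From anti-diagonal, 95 − (49 + 31 + 13 + 10) gives (5,1) = -8.
Using row 4: 10 + 46 + 22 + (-17) + ? → (4,1) = 95 − 61 = 34.
Column 1: 25 + 43 + 34 + (-8) + ? = 95, so (3,1) = 1.
Column 3 needs 95; the known cells sum to 91, so (5,3) = 4.
Row 3 must total 95; the given cells sum to 43, so (3,2) = 52.
Row 5 needs 95; the known cells sum to 67, so (5,2) = 28.

25 -14 37 -2 49 / 43 19 -5 31 7 / 1 52 13 -11 40 / 34 10 46 22 -17 / -8 28 4 55 16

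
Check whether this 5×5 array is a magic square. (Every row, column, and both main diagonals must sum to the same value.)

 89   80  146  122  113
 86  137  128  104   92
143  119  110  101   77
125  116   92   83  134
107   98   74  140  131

Row 1: 89 + 80 + 146 + 122 + 113 = 550.
Row 2: 86 + 137 + 128 + 104 + 92 = 547.
Row 3: 143 + 119 + 110 + 101 + 77 = 550.
Row 4: 125 + 116 + 92 + 83 + 134 = 550.
Row 5: 107 + 98 + 74 + 140 + 131 = 550.
Column 1: 89 + 86 + 143 + 125 + 107 = 550.
Column 2: 80 + 137 + 119 + 116 + 98 = 550.
Column 3: 146 + 128 + 110 + 92 + 74 = 550.
Column 4: 122 + 104 + 101 + 83 + 140 = 550.
Column 5: 113 + 92 + 77 + 134 + 131 = 547.
Main diagonal: 89 + 137 + 110 + 83 + 131 = 550.
Anti-diagonal: 113 + 104 + 110 + 116 + 107 = 550.

No — row 2 sums to 547 but row 1 sums to 550.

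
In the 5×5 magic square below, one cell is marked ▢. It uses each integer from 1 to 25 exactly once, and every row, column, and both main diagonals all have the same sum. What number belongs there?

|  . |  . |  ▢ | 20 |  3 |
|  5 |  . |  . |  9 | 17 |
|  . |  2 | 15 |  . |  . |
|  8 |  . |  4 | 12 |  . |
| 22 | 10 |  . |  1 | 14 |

7

The entries are 1 through 25, which sum to 325, so each line sums to 325/5 = 65.
Using row 5: 22 + 10 + 1 + 14 + ? → (5,3) = 65 − 47 = 18.
Column 4: 20 + 9 + 12 + 1 + ? = 65, so (3,4) = 23.
Using anti-diagonal: 3 + 9 + 15 + 22 + ? → (4,2) = 65 − 49 = 16.
Row 4: 8 + 16 + 4 + 12 + ? = 65, so (4,5) = 25.
Column 5 must total 65; the given cells sum to 59, so (3,5) = 6.
The remaining cell in row 3 is (3,1) = 65 − 46 = 19.
Column 1: 5 + 19 + 8 + 22 + ? = 65, so (1,1) = 11.
Main diagonal must total 65; the given cells sum to 52, so (2,2) = 13.
The remaining cell in row 2 is (2,3) = 65 − 44 = 21.
Column 2: 13 + 2 + 16 + 10 + ? = 65, so (1,2) = 24.
Using column 3: 21 + 15 + 4 + 18 + ? → (1,3) = 65 − 58 = 7.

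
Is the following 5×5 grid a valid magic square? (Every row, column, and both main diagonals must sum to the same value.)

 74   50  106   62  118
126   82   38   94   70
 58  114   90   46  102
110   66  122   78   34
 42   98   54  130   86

Row 1: 74 + 50 + 106 + 62 + 118 = 410.
Row 2: 126 + 82 + 38 + 94 + 70 = 410.
Row 3: 58 + 114 + 90 + 46 + 102 = 410.
Row 4: 110 + 66 + 122 + 78 + 34 = 410.
Row 5: 42 + 98 + 54 + 130 + 86 = 410.
Column 1: 74 + 126 + 58 + 110 + 42 = 410.
Column 2: 50 + 82 + 114 + 66 + 98 = 410.
Column 3: 106 + 38 + 90 + 122 + 54 = 410.
Column 4: 62 + 94 + 46 + 78 + 130 = 410.
Column 5: 118 + 70 + 102 + 34 + 86 = 410.
Main diagonal: 74 + 82 + 90 + 78 + 86 = 410.
Anti-diagonal: 118 + 94 + 90 + 66 + 42 = 410.
All lines sum to 410.

Yes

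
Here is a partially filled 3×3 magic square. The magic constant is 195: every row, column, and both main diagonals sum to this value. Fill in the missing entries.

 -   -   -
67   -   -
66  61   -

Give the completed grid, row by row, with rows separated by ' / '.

The remaining cell in row 3 is (3,3) = 195 − 127 = 68.
Column 1 needs 195; the known cells sum to 133, so (1,1) = 62.
Main diagonal: 62 + 68 + ? = 195, so (2,2) = 65.
From anti-diagonal, 195 − (65 + 66) gives (1,3) = 64.
The remaining cell in row 1 is (1,2) = 195 − 126 = 69.
From row 2, 195 − (67 + 65) gives (2,3) = 63.

62 69 64 / 67 65 63 / 66 61 68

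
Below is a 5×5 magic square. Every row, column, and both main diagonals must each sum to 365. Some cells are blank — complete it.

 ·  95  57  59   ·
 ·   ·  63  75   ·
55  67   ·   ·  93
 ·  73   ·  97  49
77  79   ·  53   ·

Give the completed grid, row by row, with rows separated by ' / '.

83 95 57 59 71 / 89 51 63 75 87 / 55 67 69 81 93 / 61 73 85 97 49 / 77 79 91 53 65

Using column 2: 95 + 67 + 73 + 79 + ? → (2,2) = 365 − 314 = 51.
Column 4 must total 365; the given cells sum to 284, so (3,4) = 81.
From row 3, 365 − (55 + 67 + 81 + 93) gives (3,3) = 69.
Anti-diagonal: 75 + 69 + 73 + 77 + ? = 365, so (1,5) = 71.
Row 1: 95 + 57 + 59 + 71 + ? = 365, so (1,1) = 83.
Main diagonal: 83 + 51 + 69 + 97 + ? = 365, so (5,5) = 65.
From row 5, 365 − (77 + 79 + 53 + 65) gives (5,3) = 91.
Column 3: 57 + 63 + 69 + 91 + ? = 365, so (4,3) = 85.
The remaining cell in column 5 is (2,5) = 365 − 278 = 87.
Using row 2: 51 + 63 + 75 + 87 + ? → (2,1) = 365 − 276 = 89.
Row 4: 73 + 85 + 97 + 49 + ? = 365, so (4,1) = 61.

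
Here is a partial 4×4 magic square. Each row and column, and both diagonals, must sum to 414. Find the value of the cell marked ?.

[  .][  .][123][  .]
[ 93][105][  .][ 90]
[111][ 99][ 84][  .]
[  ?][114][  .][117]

102

Row 2 needs 414; the known cells sum to 288, so (2,3) = 126.
Using row 3: 111 + 99 + 84 + ? → (3,4) = 414 − 294 = 120.
Using column 2: 105 + 99 + 114 + ? → (1,2) = 414 − 318 = 96.
Using column 3: 123 + 126 + 84 + ? → (4,3) = 414 − 333 = 81.
Using column 4: 90 + 120 + 117 + ? → (1,4) = 414 − 327 = 87.
Main diagonal must total 414; the given cells sum to 306, so (1,1) = 108.
The remaining cell in anti-diagonal is (4,1) = 414 − 312 = 102.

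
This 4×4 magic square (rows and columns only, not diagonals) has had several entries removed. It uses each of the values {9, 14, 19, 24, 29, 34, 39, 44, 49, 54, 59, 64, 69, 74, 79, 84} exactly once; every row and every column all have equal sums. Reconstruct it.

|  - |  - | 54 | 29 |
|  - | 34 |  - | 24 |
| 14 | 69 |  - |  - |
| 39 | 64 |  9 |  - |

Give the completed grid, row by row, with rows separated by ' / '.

The 16 entries sum to 744, so each line sums to 744/4 = 186.
Using row 4: 39 + 64 + 9 + ? → (4,4) = 186 − 112 = 74.
From column 2, 186 − (34 + 69 + 64) gives (1,2) = 19.
Column 4 must total 186; the given cells sum to 127, so (3,4) = 59.
Row 1 needs 186; the known cells sum to 102, so (1,1) = 84.
Using row 3: 14 + 69 + 59 + ? → (3,3) = 186 − 142 = 44.
Column 1 must total 186; the given cells sum to 137, so (2,1) = 49.
Column 3: 54 + 44 + 9 + ? = 186, so (2,3) = 79.

84 19 54 29 / 49 34 79 24 / 14 69 44 59 / 39 64 9 74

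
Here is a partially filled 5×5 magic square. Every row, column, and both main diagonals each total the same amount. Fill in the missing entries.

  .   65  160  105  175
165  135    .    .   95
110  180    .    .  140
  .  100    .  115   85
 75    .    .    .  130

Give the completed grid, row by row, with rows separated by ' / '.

Column 5 is already complete: 175 + 95 + 140 + 85 + 130 = 625, so that is the magic constant.
Row 1 needs 625; the known cells sum to 505, so (1,1) = 120.
Column 1 needs 625; the known cells sum to 470, so (4,1) = 155.
Column 2 needs 625; the known cells sum to 480, so (5,2) = 145.
Main diagonal must total 625; the given cells sum to 500, so (3,3) = 125.
The remaining cell in anti-diagonal is (2,4) = 625 − 475 = 150.
Using row 2: 165 + 135 + 150 + 95 + ? → (2,3) = 625 − 545 = 80.
The remaining cell in row 3 is (3,4) = 625 − 555 = 70.
From row 4, 625 − (155 + 100 + 115 + 85) gives (4,3) = 170.
Column 3 must total 625; the given cells sum to 535, so (5,3) = 90.
The remaining cell in column 4 is (5,4) = 625 − 440 = 185.

120 65 160 105 175 / 165 135 80 150 95 / 110 180 125 70 140 / 155 100 170 115 85 / 75 145 90 185 130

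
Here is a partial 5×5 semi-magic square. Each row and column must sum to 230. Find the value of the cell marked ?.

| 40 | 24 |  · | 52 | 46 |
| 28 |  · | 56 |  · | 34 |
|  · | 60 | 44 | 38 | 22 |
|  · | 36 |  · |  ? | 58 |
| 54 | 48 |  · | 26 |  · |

The remaining cell in row 1 is (1,3) = 230 − 162 = 68.
From row 3, 230 − (60 + 44 + 38 + 22) gives (3,1) = 66.
Column 1: 40 + 28 + 66 + 54 + ? = 230, so (4,1) = 42.
Column 2: 24 + 60 + 36 + 48 + ? = 230, so (2,2) = 62.
Using column 5: 46 + 34 + 22 + 58 + ? → (5,5) = 230 − 160 = 70.
Row 2 must total 230; the given cells sum to 180, so (2,4) = 50.
Row 5: 54 + 48 + 26 + 70 + ? = 230, so (5,3) = 32.
Column 3 needs 230; the known cells sum to 200, so (4,3) = 30.
Using column 4: 52 + 50 + 38 + 26 + ? → (4,4) = 230 − 166 = 64.

64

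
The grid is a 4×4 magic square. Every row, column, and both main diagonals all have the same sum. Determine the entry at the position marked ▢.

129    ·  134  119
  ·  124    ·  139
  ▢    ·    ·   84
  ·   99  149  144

154

Column 4 is complete and sums to 486; that is the magic constant.
The remaining cell in row 1 is (1,2) = 486 − 382 = 104.
The remaining cell in row 4 is (4,1) = 486 − 392 = 94.
The remaining cell in column 2 is (3,2) = 486 − 327 = 159.
Using main diagonal: 129 + 124 + 144 + ? → (3,3) = 486 − 397 = 89.
Anti-diagonal needs 486; the known cells sum to 372, so (2,3) = 114.
Row 2 must total 486; the given cells sum to 377, so (2,1) = 109.
Row 3 must total 486; the given cells sum to 332, so (3,1) = 154.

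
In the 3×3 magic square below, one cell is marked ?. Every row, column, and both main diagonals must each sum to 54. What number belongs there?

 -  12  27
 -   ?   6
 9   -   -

The remaining cell in row 1 is (1,1) = 54 − 39 = 15.
Using column 1: 15 + 9 + ? → (2,1) = 54 − 24 = 30.
Column 3 must total 54; the given cells sum to 33, so (3,3) = 21.
Main diagonal needs 54; the known cells sum to 36, so (2,2) = 18.

18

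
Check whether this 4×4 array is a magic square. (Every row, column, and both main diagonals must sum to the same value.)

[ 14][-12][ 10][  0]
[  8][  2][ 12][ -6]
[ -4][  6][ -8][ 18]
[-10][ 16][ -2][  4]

Row 1: 14 + (-12) + 10 + 0 = 12.
Row 2: 8 + 2 + 12 + (-6) = 16.
Row 3: -4 + 6 + (-8) + 18 = 12.
Row 4: -10 + 16 + (-2) + 4 = 8.
Column 1: 14 + 8 + (-4) + (-10) = 8.
Column 2: -12 + 2 + 6 + 16 = 12.
Column 3: 10 + 12 + (-8) + (-2) = 12.
Column 4: 0 + (-6) + 18 + 4 = 16.
Main diagonal: 14 + 2 + (-8) + 4 = 12.
Anti-diagonal: 0 + 12 + 6 + (-10) = 8.

No — row 2 sums to 16 but column 1 sums to 8.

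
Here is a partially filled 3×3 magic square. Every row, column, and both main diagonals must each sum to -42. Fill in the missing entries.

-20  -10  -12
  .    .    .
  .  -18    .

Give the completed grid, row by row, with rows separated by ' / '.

From column 2, -42 − (-10 + (-18)) gives (2,2) = -14.
Main diagonal: -20 + (-14) + ? = -42, so (3,3) = -8.
Anti-diagonal needs -42; the known cells sum to -26, so (3,1) = -16.
From column 1, -42 − (-20 + (-16)) gives (2,1) = -6.
Column 3: -12 + (-8) + ? = -42, so (2,3) = -22.

-20 -10 -12 / -6 -14 -22 / -16 -18 -8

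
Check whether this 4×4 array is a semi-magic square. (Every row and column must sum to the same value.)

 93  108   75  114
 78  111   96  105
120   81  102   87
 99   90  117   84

Row 1: 93 + 108 + 75 + 114 = 390.
Row 2: 78 + 111 + 96 + 105 = 390.
Row 3: 120 + 81 + 102 + 87 = 390.
Row 4: 99 + 90 + 117 + 84 = 390.
Column 1: 93 + 78 + 120 + 99 = 390.
Column 2: 108 + 111 + 81 + 90 = 390.
Column 3: 75 + 96 + 102 + 117 = 390.
Column 4: 114 + 105 + 87 + 84 = 390.
All lines sum to 390.

Yes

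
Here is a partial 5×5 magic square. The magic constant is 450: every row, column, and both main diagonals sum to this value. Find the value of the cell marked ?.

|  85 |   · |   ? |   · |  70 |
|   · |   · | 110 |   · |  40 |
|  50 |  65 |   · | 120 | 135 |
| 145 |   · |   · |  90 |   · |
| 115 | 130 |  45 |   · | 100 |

140

Row 3 needs 450; the known cells sum to 370, so (3,3) = 80.
Row 5: 115 + 130 + 45 + 100 + ? = 450, so (5,4) = 60.
Column 1 needs 450; the known cells sum to 395, so (2,1) = 55.
Column 5 needs 450; the known cells sum to 345, so (4,5) = 105.
Main diagonal: 85 + 80 + 90 + 100 + ? = 450, so (2,2) = 95.
From row 2, 450 − (55 + 95 + 110 + 40) gives (2,4) = 150.
Column 4: 150 + 120 + 90 + 60 + ? = 450, so (1,4) = 30.
Anti-diagonal: 70 + 150 + 80 + 115 + ? = 450, so (4,2) = 35.
From row 4, 450 − (145 + 35 + 90 + 105) gives (4,3) = 75.
Column 2 must total 450; the given cells sum to 325, so (1,2) = 125.
From column 3, 450 − (110 + 80 + 75 + 45) gives (1,3) = 140.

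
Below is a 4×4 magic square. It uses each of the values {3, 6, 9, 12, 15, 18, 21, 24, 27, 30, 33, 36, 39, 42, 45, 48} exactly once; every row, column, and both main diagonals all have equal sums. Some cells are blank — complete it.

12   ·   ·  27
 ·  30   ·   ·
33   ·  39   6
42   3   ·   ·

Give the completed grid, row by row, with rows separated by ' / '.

12 45 18 27 / 15 30 9 48 / 33 24 39 6 / 42 3 36 21

The 16 entries sum to 408, so each line sums to 408/4 = 102.
Row 3: 33 + 39 + 6 + ? = 102, so (3,2) = 24.
The remaining cell in column 1 is (2,1) = 102 − 87 = 15.
Column 2 must total 102; the given cells sum to 57, so (1,2) = 45.
Main diagonal needs 102; the known cells sum to 81, so (4,4) = 21.
Anti-diagonal must total 102; the given cells sum to 93, so (2,3) = 9.
Row 1: 12 + 45 + 27 + ? = 102, so (1,3) = 18.
The remaining cell in row 2 is (2,4) = 102 − 54 = 48.
The remaining cell in row 4 is (4,3) = 102 − 66 = 36.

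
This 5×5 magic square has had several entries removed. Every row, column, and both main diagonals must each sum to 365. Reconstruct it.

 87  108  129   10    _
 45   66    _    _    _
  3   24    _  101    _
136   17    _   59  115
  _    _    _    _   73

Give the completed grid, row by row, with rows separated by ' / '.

87 108 129 10 31 / 45 66 122 143 -11 / 3 24 80 101 157 / 136 17 38 59 115 / 94 150 -4 52 73

Using row 1: 87 + 108 + 129 + 10 + ? → (1,5) = 365 − 334 = 31.
Row 4 needs 365; the known cells sum to 327, so (4,3) = 38.
Using column 1: 87 + 45 + 3 + 136 + ? → (5,1) = 365 − 271 = 94.
From column 2, 365 − (108 + 66 + 24 + 17) gives (5,2) = 150.
Main diagonal must total 365; the given cells sum to 285, so (3,3) = 80.
The remaining cell in anti-diagonal is (2,4) = 365 − 222 = 143.
Using row 3: 3 + 24 + 80 + 101 + ? → (3,5) = 365 − 208 = 157.
Column 4 must total 365; the given cells sum to 313, so (5,4) = 52.
The remaining cell in column 5 is (2,5) = 365 − 376 = -11.
Using row 2: 45 + 66 + 143 + (-11) + ? → (2,3) = 365 − 243 = 122.
Using row 5: 94 + 150 + 52 + 73 + ? → (5,3) = 365 − 369 = -4.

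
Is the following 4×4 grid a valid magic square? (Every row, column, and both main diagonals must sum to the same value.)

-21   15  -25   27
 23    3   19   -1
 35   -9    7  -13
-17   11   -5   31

No — column 3 sums to -4 but row 2 sums to 44.

Row 1: -21 + 15 + (-25) + 27 = -4.
Row 2: 23 + 3 + 19 + (-1) = 44.
Row 3: 35 + (-9) + 7 + (-13) = 20.
Row 4: -17 + 11 + (-5) + 31 = 20.
Column 1: -21 + 23 + 35 + (-17) = 20.
Column 2: 15 + 3 + (-9) + 11 = 20.
Column 3: -25 + 19 + 7 + (-5) = -4.
Column 4: 27 + (-1) + (-13) + 31 = 44.
Main diagonal: -21 + 3 + 7 + 31 = 20.
Anti-diagonal: 27 + 19 + (-9) + (-17) = 20.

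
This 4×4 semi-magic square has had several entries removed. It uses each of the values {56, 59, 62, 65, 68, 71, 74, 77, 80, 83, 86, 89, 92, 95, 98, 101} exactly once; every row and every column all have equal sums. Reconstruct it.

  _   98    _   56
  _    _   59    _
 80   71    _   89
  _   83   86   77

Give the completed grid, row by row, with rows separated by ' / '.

The 16 entries sum to 1256, so each line sums to 1256/4 = 314.
Using row 3: 80 + 71 + 89 + ? → (3,3) = 314 − 240 = 74.
Row 4: 83 + 86 + 77 + ? = 314, so (4,1) = 68.
From column 2, 314 − (98 + 71 + 83) gives (2,2) = 62.
Column 3: 59 + 74 + 86 + ? = 314, so (1,3) = 95.
From column 4, 314 − (56 + 89 + 77) gives (2,4) = 92.
From row 1, 314 − (98 + 95 + 56) gives (1,1) = 65.
Using row 2: 62 + 59 + 92 + ? → (2,1) = 314 − 213 = 101.

65 98 95 56 / 101 62 59 92 / 80 71 74 89 / 68 83 86 77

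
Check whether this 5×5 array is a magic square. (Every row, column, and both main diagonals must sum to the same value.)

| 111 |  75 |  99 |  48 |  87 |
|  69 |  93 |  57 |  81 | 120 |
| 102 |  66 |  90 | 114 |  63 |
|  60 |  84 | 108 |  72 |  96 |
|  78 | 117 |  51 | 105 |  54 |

No — row 2 sums to 420 but row 3 sums to 435.

Row 1: 111 + 75 + 99 + 48 + 87 = 420.
Row 2: 69 + 93 + 57 + 81 + 120 = 420.
Row 3: 102 + 66 + 90 + 114 + 63 = 435.
Row 4: 60 + 84 + 108 + 72 + 96 = 420.
Row 5: 78 + 117 + 51 + 105 + 54 = 405.
Column 1: 111 + 69 + 102 + 60 + 78 = 420.
Column 2: 75 + 93 + 66 + 84 + 117 = 435.
Column 3: 99 + 57 + 90 + 108 + 51 = 405.
Column 4: 48 + 81 + 114 + 72 + 105 = 420.
Column 5: 87 + 120 + 63 + 96 + 54 = 420.
Main diagonal: 111 + 93 + 90 + 72 + 54 = 420.
Anti-diagonal: 87 + 81 + 90 + 84 + 78 = 420.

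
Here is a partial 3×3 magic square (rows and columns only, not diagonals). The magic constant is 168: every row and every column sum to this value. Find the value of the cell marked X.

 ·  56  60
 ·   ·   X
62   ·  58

50

Row 1 needs 168; the known cells sum to 116, so (1,1) = 52.
From row 3, 168 − (62 + 58) gives (3,2) = 48.
From column 1, 168 − (52 + 62) gives (2,1) = 54.
Column 2 must total 168; the given cells sum to 104, so (2,2) = 64.
The remaining cell in column 3 is (2,3) = 168 − 118 = 50.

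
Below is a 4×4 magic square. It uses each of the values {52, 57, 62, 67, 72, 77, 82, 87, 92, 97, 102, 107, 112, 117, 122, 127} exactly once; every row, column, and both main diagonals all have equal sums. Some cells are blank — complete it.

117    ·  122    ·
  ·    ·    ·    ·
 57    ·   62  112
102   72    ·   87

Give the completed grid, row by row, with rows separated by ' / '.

The 16 entries sum to 1432, so each line sums to 1432/4 = 358.
The remaining cell in row 3 is (3,2) = 358 − 231 = 127.
Using row 4: 102 + 72 + 87 + ? → (4,3) = 358 − 261 = 97.
Using column 1: 117 + 57 + 102 + ? → (2,1) = 358 − 276 = 82.
Using column 3: 122 + 62 + 97 + ? → (2,3) = 358 − 281 = 77.
From main diagonal, 358 − (117 + 62 + 87) gives (2,2) = 92.
The remaining cell in anti-diagonal is (1,4) = 358 − 306 = 52.
Row 1 needs 358; the known cells sum to 291, so (1,2) = 67.
The remaining cell in row 2 is (2,4) = 358 − 251 = 107.

117 67 122 52 / 82 92 77 107 / 57 127 62 112 / 102 72 97 87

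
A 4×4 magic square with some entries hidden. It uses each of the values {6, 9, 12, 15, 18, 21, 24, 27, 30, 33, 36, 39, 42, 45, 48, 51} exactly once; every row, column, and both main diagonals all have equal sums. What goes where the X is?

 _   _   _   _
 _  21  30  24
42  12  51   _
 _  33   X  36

The 16 entries sum to 456, so each line sums to 456/4 = 114.
Row 2: 21 + 30 + 24 + ? = 114, so (2,1) = 39.
Using row 3: 42 + 12 + 51 + ? → (3,4) = 114 − 105 = 9.
From column 2, 114 − (21 + 12 + 33) gives (1,2) = 48.
Column 4: 24 + 9 + 36 + ? = 114, so (1,4) = 45.
Main diagonal must total 114; the given cells sum to 108, so (1,1) = 6.
From anti-diagonal, 114 − (45 + 30 + 12) gives (4,1) = 27.
Using row 1: 6 + 48 + 45 + ? → (1,3) = 114 − 99 = 15.
From row 4, 114 − (27 + 33 + 36) gives (4,3) = 18.

18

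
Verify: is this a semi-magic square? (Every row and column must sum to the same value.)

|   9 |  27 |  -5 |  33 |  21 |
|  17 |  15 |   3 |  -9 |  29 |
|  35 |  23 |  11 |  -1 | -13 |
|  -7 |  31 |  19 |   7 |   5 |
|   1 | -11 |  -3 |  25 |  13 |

Row 1: 9 + 27 + (-5) + 33 + 21 = 85.
Row 2: 17 + 15 + 3 + (-9) + 29 = 55.
Row 3: 35 + 23 + 11 + (-1) + (-13) = 55.
Row 4: -7 + 31 + 19 + 7 + 5 = 55.
Row 5: 1 + (-11) + (-3) + 25 + 13 = 25.
Column 1: 9 + 17 + 35 + (-7) + 1 = 55.
Column 2: 27 + 15 + 23 + 31 + (-11) = 85.
Column 3: -5 + 3 + 11 + 19 + (-3) = 25.
Column 4: 33 + (-9) + (-1) + 7 + 25 = 55.
Column 5: 21 + 29 + (-13) + 5 + 13 = 55.

No — row 1 sums to 85 but column 1 sums to 55.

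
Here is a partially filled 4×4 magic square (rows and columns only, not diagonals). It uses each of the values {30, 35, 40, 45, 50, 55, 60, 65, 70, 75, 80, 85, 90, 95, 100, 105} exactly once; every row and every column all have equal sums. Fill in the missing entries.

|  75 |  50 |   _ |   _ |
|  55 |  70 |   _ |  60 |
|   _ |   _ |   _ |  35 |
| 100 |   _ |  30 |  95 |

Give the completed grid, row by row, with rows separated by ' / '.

75 50 65 80 / 55 70 85 60 / 40 105 90 35 / 100 45 30 95

The 16 entries sum to 1080, so each line sums to 1080/4 = 270.
Row 2 needs 270; the known cells sum to 185, so (2,3) = 85.
Row 4 must total 270; the given cells sum to 225, so (4,2) = 45.
The remaining cell in column 1 is (3,1) = 270 − 230 = 40.
The remaining cell in column 2 is (3,2) = 270 − 165 = 105.
From column 4, 270 − (60 + 35 + 95) gives (1,4) = 80.
Row 1 needs 270; the known cells sum to 205, so (1,3) = 65.
Using row 3: 40 + 105 + 35 + ? → (3,3) = 270 − 180 = 90.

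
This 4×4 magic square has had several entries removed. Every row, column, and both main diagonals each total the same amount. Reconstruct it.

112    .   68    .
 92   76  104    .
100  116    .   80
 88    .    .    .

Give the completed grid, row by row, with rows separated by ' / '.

Column 1 is already complete: 112 + 92 + 100 + 88 = 392, so that is the magic constant.
Row 2 needs 392; the known cells sum to 272, so (2,4) = 120.
The remaining cell in row 3 is (3,3) = 392 − 296 = 96.
Using column 3: 68 + 104 + 96 + ? → (4,3) = 392 − 268 = 124.
Using main diagonal: 112 + 76 + 96 + ? → (4,4) = 392 − 284 = 108.
Using anti-diagonal: 104 + 116 + 88 + ? → (1,4) = 392 − 308 = 84.
Using row 1: 112 + 68 + 84 + ? → (1,2) = 392 − 264 = 128.
Row 4: 88 + 124 + 108 + ? = 392, so (4,2) = 72.

112 128 68 84 / 92 76 104 120 / 100 116 96 80 / 88 72 124 108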